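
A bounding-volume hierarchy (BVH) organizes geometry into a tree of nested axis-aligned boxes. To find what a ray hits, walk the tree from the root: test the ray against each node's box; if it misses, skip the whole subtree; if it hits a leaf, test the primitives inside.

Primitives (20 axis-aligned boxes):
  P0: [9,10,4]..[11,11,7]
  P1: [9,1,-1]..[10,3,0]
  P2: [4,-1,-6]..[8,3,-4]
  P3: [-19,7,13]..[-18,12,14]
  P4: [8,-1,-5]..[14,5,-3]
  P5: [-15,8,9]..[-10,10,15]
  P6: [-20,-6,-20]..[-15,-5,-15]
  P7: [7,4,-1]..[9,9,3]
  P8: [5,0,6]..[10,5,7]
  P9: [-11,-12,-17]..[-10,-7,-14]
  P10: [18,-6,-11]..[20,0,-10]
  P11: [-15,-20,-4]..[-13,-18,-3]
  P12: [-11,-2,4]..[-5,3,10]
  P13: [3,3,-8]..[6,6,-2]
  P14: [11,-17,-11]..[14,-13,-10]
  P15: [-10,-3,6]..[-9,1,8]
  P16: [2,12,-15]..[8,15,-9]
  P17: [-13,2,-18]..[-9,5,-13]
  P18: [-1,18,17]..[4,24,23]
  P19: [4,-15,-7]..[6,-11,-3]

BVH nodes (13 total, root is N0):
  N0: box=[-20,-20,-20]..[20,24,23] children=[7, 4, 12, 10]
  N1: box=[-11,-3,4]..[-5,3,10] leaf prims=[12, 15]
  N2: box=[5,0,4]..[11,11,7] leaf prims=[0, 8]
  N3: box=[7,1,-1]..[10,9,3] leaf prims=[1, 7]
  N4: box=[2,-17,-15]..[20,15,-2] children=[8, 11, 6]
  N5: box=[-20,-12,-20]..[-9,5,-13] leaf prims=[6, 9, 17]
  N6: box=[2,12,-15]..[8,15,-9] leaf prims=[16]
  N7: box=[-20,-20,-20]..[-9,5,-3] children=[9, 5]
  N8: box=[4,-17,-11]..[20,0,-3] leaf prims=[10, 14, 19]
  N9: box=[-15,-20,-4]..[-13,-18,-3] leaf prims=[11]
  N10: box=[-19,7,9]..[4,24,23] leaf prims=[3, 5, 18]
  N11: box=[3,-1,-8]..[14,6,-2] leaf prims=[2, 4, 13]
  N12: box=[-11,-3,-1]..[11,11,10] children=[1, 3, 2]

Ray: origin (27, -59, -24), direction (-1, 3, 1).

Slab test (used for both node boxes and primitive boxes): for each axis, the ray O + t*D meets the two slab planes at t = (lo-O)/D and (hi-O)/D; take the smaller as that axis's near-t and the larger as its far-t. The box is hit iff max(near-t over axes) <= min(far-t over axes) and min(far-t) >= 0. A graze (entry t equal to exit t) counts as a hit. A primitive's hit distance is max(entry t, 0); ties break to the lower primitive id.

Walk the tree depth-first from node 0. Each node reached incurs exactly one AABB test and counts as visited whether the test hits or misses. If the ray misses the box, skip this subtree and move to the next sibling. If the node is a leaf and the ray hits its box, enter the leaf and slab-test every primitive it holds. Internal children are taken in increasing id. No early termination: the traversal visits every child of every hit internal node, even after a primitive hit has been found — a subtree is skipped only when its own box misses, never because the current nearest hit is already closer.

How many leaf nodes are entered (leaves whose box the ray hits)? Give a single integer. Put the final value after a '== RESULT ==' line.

Walk:
N0 x:[7,47] y:[13,83/3] z:[4,47] -> hit [13,83/3], descend [4, 7, 10, 12]
  N4 x:[7,25] y:[14,74/3] z:[9,22] -> hit [14,22], descend [6, 8, 11]
    N6 x:[19,25] y:[71/3,74/3] z:[9,15] -> miss, prune
    N8 x:[7,23] y:[14,59/3] z:[13,21] -> hit [14,59/3] leaf, test {P10(miss), P14@t=14, P19(miss)}
    N11 x:[13,24] y:[58/3,65/3] z:[16,22] -> hit [58/3,65/3] leaf, test {P2@t=58/3, P4(miss), P13@t=21}
  N7 x:[36,47] y:[13,64/3] z:[4,21] -> miss, prune
  N10 x:[23,46] y:[22,83/3] z:[33,47] -> miss, prune
  N12 x:[16,38] y:[56/3,70/3] z:[23,34] -> hit [23,70/3], descend [1, 2, 3]
    N1 x:[32,38] y:[56/3,62/3] z:[28,34] -> miss, prune
    N2 x:[16,22] y:[59/3,70/3] z:[28,31] -> miss, prune
    N3 x:[17,20] y:[20,68/3] z:[23,27] -> miss, prune

Visited [0, 4, 6, 8, 11, 7, 10, 12, 1, 2, 3]. Tests: 11 box, 2 leaf. Nearest: P14.

== RESULT ==
2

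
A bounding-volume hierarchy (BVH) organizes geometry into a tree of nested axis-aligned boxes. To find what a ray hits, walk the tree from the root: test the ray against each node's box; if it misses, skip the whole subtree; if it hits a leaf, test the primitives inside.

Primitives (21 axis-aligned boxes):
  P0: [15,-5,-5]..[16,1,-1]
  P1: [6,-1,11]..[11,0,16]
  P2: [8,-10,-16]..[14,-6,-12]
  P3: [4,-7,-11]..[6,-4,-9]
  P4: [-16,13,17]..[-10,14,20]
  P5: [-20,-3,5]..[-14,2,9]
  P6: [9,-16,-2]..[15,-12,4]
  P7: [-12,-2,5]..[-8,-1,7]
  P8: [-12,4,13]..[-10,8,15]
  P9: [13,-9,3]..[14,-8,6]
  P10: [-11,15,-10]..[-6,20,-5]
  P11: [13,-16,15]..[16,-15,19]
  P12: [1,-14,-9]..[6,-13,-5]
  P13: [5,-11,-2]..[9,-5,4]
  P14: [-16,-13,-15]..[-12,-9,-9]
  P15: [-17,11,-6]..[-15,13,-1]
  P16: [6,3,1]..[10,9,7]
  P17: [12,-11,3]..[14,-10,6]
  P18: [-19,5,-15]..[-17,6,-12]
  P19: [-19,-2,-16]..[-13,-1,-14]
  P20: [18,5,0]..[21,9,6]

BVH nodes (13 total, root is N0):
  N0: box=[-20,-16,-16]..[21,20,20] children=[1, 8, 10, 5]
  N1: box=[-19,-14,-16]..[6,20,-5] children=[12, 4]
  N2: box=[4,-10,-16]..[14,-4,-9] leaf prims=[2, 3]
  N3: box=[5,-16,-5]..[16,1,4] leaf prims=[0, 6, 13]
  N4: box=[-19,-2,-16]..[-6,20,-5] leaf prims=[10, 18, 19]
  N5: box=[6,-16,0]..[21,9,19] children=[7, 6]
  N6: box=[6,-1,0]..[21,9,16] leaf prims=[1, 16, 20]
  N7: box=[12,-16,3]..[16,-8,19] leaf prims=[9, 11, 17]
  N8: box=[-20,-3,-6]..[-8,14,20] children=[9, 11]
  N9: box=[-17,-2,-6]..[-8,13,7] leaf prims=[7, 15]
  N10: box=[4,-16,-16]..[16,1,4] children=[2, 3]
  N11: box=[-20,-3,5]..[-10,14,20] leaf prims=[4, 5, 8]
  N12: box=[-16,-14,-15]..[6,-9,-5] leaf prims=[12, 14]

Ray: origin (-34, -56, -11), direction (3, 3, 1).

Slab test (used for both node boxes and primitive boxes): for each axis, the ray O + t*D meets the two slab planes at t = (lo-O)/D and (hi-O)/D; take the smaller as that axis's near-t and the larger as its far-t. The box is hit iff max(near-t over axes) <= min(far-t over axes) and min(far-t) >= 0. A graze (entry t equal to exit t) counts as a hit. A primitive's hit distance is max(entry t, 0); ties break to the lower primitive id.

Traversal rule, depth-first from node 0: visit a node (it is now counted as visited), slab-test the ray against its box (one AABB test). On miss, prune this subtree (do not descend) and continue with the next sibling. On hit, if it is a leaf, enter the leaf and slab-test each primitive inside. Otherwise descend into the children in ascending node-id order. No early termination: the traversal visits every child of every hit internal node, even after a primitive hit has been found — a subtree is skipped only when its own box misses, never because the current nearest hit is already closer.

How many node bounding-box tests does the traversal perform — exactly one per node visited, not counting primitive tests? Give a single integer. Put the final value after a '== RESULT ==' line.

Trace the traversal:
N0 x:[14/3,55/3] y:[40/3,76/3] z:[-5,31] -> hit [40/3,55/3], descend [1, 5, 8, 10]
  N1 x:[5,40/3] y:[14,76/3] z:[-5,6] -> miss, prune
  N5 x:[40/3,55/3] y:[40/3,65/3] z:[11,30] -> hit [40/3,55/3], descend [6, 7]
    N6 x:[40/3,55/3] y:[55/3,65/3] z:[11,27] -> hit [55/3,55/3] leaf, test {P1(miss), P16(miss), P20(miss)}
    N7 x:[46/3,50/3] y:[40/3,16] z:[14,30] -> hit [46/3,16] leaf, test {P9@t=47/3, P11(miss), P17@t=46/3}
  N8 x:[14/3,26/3] y:[53/3,70/3] z:[5,31] -> miss, prune
  N10 x:[38/3,50/3] y:[40/3,19] z:[-5,15] -> hit [40/3,15], descend [2, 3]
    N2 x:[38/3,16] y:[46/3,52/3] z:[-5,2] -> miss, prune
    N3 x:[13,50/3] y:[40/3,19] z:[6,15] -> hit [40/3,15] leaf, test {P0(miss), P6@t=43/3, P13(miss)}

9 AABB tests over nodes [0, 1, 5, 6, 7, 8, 10, 2, 3]; 3 leaves entered; closest P6.

== RESULT ==
9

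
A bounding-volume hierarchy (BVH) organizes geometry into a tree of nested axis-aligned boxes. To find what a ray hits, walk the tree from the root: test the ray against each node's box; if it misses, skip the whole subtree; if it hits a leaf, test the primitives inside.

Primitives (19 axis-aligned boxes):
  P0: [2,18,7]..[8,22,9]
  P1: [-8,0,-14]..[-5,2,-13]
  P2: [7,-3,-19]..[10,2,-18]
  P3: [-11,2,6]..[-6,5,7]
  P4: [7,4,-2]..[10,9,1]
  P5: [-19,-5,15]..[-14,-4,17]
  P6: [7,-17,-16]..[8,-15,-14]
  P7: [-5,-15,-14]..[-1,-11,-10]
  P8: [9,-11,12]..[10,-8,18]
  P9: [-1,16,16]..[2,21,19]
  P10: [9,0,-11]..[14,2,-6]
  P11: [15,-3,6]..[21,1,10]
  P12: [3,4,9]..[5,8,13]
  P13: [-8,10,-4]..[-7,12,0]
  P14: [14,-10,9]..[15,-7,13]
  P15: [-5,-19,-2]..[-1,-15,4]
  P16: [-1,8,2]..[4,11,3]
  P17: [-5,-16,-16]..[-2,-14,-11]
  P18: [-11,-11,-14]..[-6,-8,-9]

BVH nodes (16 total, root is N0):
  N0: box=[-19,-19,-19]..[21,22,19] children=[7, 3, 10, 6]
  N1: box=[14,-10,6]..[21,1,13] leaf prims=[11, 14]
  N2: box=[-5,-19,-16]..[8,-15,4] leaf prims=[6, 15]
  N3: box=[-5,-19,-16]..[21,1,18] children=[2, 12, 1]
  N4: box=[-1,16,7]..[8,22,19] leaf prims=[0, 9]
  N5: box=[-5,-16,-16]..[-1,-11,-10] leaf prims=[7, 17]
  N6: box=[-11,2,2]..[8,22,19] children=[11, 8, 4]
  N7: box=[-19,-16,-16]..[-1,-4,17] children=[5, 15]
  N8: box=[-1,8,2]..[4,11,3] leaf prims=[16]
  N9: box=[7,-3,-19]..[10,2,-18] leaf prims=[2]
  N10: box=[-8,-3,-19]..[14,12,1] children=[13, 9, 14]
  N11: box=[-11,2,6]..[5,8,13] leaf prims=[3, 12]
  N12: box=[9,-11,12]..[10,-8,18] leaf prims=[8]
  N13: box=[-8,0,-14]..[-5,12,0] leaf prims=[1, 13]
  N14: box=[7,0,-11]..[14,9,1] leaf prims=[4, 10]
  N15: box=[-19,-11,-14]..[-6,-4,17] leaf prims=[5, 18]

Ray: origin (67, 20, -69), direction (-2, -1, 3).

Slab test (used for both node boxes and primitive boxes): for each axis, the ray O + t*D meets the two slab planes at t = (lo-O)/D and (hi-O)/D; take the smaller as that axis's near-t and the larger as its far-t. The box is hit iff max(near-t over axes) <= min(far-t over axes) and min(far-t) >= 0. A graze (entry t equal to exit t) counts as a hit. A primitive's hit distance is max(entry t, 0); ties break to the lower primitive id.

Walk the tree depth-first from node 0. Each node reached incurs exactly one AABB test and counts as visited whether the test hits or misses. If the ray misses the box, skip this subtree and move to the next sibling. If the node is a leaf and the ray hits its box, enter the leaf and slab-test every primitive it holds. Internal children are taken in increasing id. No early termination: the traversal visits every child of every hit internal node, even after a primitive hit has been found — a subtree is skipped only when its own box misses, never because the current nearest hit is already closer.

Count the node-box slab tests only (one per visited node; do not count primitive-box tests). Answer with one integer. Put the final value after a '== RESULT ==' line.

Walk:
N0 x:[23,43] y:[-2,39] z:[50/3,88/3] -> hit [23,88/3], descend [3, 6, 7, 10]
  N3 x:[23,36] y:[19,39] z:[53/3,29] -> hit [23,29], descend [1, 2, 12]
    N1 x:[23,53/2] y:[19,30] z:[25,82/3] -> hit [25,53/2] leaf, test {P11(miss), P14(miss)}
    N2 x:[59/2,36] y:[35,39] z:[53/3,73/3] -> miss, prune
    N12 x:[57/2,29] y:[28,31] z:[27,29] -> hit [57/2,29] leaf, test {P8@t=57/2}
  N6 x:[59/2,39] y:[-2,18] z:[71/3,88/3] -> miss, prune
  N7 x:[34,43] y:[24,36] z:[53/3,86/3] -> miss, prune
  N10 x:[53/2,75/2] y:[8,23] z:[50/3,70/3] -> miss, prune

Summary -> nodes [0, 3, 1, 2, 12, 6, 7, 10]; box-tests=8; leaf-entries=2; first=P8

== RESULT ==
8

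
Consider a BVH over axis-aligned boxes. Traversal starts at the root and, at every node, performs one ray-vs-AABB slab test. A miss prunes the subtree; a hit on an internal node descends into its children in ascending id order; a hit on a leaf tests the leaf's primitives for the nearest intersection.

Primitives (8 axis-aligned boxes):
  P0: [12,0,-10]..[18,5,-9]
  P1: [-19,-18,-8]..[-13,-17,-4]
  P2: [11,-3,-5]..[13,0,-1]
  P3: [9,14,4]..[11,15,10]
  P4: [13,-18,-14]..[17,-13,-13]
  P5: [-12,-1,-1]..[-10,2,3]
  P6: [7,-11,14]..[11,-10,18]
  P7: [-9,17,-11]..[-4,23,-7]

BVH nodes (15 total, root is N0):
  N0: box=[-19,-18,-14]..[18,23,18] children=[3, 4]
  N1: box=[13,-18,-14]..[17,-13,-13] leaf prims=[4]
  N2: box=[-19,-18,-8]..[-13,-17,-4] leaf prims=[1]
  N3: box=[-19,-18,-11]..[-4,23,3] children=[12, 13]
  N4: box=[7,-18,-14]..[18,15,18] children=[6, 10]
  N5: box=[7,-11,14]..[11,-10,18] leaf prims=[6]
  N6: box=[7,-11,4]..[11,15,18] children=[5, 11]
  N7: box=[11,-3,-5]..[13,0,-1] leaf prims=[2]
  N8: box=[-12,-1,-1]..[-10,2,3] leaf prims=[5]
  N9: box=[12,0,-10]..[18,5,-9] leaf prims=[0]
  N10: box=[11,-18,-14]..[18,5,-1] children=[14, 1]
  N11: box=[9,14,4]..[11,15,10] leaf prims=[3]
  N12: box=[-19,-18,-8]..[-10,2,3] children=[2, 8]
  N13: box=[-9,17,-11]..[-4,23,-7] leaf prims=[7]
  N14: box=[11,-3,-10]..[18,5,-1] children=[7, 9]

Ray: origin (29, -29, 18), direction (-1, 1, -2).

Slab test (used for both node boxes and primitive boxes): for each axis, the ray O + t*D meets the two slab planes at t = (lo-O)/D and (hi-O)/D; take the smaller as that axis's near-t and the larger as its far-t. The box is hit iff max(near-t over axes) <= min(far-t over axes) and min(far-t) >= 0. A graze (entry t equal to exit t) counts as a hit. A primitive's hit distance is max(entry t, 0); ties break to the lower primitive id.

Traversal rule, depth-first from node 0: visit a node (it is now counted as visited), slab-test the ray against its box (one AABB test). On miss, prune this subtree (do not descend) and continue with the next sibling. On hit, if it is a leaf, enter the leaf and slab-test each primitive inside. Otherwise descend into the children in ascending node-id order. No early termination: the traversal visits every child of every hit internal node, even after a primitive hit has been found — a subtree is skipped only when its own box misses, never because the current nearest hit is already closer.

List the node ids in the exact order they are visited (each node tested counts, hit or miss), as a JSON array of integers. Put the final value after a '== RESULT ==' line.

Walk:
N0 x:[11,48] y:[11,52] z:[0,16] -> hit [11,16], descend [3, 4]
  N3 x:[33,48] y:[11,52] z:[15/2,29/2] -> miss, prune
  N4 x:[11,22] y:[11,44] z:[0,16] -> hit [11,16], descend [6, 10]
    N6 x:[18,22] y:[18,44] z:[0,7] -> miss, prune
    N10 x:[11,18] y:[11,34] z:[19/2,16] -> hit [11,16], descend [1, 14]
      N1 x:[12,16] y:[11,16] z:[31/2,16] -> hit [31/2,16] leaf, test {P4@t=31/2}
      N14 x:[11,18] y:[26,34] z:[19/2,14] -> miss, prune

7 AABB tests over nodes [0, 3, 4, 6, 10, 1, 14]; 1 leaf entered; closest P4.

== RESULT ==
[0, 3, 4, 6, 10, 1, 14]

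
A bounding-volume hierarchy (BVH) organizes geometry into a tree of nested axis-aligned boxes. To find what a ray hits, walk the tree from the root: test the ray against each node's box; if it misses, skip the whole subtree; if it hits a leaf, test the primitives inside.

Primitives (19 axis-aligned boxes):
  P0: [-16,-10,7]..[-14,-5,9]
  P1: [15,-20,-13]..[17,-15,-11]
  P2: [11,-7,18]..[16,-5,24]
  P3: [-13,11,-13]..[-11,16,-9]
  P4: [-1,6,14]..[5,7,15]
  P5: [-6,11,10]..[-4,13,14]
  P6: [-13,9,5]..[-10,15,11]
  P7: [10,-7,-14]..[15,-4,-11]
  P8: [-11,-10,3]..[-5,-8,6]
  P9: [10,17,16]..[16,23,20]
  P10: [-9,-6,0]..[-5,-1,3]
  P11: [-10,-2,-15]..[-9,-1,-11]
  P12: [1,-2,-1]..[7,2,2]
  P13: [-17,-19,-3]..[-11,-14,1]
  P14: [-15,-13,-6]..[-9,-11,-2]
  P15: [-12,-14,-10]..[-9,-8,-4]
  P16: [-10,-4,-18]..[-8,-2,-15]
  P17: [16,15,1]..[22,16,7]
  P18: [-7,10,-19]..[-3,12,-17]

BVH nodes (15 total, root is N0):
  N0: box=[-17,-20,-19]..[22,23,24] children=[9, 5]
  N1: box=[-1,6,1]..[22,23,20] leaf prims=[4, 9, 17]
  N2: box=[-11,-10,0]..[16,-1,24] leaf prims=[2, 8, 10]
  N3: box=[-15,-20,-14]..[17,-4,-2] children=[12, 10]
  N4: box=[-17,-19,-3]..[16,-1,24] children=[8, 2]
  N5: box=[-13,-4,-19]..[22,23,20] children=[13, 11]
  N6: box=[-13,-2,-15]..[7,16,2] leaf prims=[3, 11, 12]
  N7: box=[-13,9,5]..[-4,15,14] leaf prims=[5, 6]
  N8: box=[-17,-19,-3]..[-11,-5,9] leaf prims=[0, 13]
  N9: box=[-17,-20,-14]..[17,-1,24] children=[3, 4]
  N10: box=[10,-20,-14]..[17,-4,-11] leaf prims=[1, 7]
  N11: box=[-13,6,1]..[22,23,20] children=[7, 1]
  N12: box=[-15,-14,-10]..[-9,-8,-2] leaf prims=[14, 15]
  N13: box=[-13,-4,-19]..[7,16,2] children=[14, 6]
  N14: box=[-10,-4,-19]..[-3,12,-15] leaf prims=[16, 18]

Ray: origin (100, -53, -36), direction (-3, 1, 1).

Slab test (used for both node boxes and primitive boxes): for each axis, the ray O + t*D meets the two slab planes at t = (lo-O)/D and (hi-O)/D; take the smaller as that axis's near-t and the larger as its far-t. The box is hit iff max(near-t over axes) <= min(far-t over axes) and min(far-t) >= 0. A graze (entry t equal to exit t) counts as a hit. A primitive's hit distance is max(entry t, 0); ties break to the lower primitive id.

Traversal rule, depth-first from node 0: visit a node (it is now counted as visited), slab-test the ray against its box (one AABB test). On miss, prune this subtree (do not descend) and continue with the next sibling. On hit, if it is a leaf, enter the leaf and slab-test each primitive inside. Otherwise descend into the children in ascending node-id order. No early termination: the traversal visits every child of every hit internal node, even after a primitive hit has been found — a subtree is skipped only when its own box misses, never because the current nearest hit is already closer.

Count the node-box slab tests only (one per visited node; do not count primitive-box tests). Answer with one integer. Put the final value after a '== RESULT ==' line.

Walk:
N0 x:[26,39] y:[33,76] z:[17,60] -> hit [33,39], descend [5, 9]
  N5 x:[26,113/3] y:[49,76] z:[17,56] -> miss, prune
  N9 x:[83/3,39] y:[33,52] z:[22,60] -> hit [33,39], descend [3, 4]
    N3 x:[83/3,115/3] y:[33,49] z:[22,34] -> hit [33,34], descend [10, 12]
      N10 x:[83/3,30] y:[33,49] z:[22,25] -> miss, prune
      N12 x:[109/3,115/3] y:[39,45] z:[26,34] -> miss, prune
    N4 x:[28,39] y:[34,52] z:[33,60] -> hit [34,39], descend [2, 8]
      N2 x:[28,37] y:[43,52] z:[36,60] -> miss, prune
      N8 x:[37,39] y:[34,48] z:[33,45] -> hit [37,39] leaf, test {P0(miss), P13@t=37}

Visited [0, 5, 9, 3, 10, 12, 4, 2, 8]. Tests: 9 box, 1 leaf. Nearest: P13.

== RESULT ==
9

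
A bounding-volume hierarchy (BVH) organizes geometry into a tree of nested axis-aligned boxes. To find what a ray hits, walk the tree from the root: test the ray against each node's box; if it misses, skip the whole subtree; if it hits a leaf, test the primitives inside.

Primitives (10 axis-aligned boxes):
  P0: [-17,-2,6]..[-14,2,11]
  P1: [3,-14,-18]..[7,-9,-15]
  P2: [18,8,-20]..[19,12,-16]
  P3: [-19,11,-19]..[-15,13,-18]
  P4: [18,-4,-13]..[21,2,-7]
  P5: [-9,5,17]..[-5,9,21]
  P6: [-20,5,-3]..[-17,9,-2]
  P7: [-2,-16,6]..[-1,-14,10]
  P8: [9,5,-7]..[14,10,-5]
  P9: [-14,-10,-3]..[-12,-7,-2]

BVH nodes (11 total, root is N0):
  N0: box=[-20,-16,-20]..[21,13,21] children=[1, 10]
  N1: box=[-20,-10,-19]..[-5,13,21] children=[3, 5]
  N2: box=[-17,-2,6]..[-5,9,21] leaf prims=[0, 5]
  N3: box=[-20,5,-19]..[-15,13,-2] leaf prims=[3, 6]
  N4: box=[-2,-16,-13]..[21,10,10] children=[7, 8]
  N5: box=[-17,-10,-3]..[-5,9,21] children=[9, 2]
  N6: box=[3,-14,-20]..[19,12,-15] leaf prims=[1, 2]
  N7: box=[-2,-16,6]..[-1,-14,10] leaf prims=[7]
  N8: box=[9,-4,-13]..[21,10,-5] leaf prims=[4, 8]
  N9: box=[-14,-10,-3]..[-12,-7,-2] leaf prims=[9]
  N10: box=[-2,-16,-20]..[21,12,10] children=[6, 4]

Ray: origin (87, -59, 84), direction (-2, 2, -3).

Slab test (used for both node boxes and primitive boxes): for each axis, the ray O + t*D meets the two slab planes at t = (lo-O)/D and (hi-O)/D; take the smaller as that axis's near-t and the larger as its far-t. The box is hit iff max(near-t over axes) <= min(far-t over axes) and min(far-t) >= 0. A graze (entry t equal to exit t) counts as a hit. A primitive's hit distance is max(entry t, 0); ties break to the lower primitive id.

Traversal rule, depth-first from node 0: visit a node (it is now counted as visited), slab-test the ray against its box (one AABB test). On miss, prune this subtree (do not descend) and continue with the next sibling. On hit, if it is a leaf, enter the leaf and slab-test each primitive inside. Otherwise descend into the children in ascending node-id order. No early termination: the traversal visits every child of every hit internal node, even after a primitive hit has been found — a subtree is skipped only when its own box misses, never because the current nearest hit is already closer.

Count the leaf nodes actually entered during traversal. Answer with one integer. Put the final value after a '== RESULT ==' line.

Trace the traversal:
N0 x:[33,107/2] y:[43/2,36] z:[21,104/3] -> hit [33,104/3], descend [1, 10]
  N1 x:[46,107/2] y:[49/2,36] z:[21,103/3] -> miss, prune
  N10 x:[33,89/2] y:[43/2,71/2] z:[74/3,104/3] -> hit [33,104/3], descend [4, 6]
    N4 x:[33,89/2] y:[43/2,69/2] z:[74/3,97/3] -> miss, prune
    N6 x:[34,42] y:[45/2,71/2] z:[33,104/3] -> hit [34,104/3] leaf, test {P1(miss), P2@t=34}

Visited [0, 1, 10, 4, 6]. Tests: 5 box, 1 leaf. Nearest: P2.

== RESULT ==
1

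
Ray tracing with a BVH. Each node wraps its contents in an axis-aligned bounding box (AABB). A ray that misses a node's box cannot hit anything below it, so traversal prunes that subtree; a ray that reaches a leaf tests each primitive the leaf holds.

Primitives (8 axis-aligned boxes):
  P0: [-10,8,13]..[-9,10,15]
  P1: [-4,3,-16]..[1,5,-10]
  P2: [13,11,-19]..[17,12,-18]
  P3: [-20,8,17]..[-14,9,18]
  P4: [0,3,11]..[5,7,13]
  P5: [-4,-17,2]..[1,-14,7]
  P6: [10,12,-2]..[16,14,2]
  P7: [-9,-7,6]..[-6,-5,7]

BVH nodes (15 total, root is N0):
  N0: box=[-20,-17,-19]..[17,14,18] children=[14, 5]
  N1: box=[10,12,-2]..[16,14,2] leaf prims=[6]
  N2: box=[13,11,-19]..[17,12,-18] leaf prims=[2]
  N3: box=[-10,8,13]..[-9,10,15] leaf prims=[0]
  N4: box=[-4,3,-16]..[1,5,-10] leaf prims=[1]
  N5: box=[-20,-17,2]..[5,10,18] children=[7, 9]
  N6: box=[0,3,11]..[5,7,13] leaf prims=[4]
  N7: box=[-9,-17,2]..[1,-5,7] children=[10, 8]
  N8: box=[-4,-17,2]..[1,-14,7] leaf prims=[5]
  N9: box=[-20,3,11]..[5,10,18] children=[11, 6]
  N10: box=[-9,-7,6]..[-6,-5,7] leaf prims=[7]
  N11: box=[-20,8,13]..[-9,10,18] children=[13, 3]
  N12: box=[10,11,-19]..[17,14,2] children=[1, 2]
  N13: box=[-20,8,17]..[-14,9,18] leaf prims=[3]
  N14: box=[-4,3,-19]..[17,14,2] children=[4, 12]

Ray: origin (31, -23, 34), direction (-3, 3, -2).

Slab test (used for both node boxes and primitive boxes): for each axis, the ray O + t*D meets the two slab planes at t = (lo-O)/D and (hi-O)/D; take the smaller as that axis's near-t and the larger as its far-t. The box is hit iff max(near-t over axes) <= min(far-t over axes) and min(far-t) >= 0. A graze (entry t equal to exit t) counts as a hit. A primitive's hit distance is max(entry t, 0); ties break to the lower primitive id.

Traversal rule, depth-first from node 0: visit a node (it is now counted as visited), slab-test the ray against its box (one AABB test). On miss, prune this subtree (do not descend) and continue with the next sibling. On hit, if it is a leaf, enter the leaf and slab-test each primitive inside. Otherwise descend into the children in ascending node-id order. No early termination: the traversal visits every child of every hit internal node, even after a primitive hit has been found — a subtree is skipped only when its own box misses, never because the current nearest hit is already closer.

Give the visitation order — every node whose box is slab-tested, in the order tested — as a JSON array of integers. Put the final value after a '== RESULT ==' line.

Trace the traversal:
N0 x:[14/3,17] y:[2,37/3] z:[8,53/2] -> hit [8,37/3], descend [5, 14]
  N5 x:[26/3,17] y:[2,11] z:[8,16] -> hit [26/3,11], descend [7, 9]
    N7 x:[10,40/3] y:[2,6] z:[27/2,16] -> miss, prune
    N9 x:[26/3,17] y:[26/3,11] z:[8,23/2] -> hit [26/3,11], descend [6, 11]
      N6 x:[26/3,31/3] y:[26/3,10] z:[21/2,23/2] -> miss, prune
      N11 x:[40/3,17] y:[31/3,11] z:[8,21/2] -> miss, prune
  N14 x:[14/3,35/3] y:[26/3,37/3] z:[16,53/2] -> miss, prune

Summary -> nodes [0, 5, 7, 9, 6, 11, 14]; box-tests=7; leaf-entries=0; first=miss

== RESULT ==
[0, 5, 7, 9, 6, 11, 14]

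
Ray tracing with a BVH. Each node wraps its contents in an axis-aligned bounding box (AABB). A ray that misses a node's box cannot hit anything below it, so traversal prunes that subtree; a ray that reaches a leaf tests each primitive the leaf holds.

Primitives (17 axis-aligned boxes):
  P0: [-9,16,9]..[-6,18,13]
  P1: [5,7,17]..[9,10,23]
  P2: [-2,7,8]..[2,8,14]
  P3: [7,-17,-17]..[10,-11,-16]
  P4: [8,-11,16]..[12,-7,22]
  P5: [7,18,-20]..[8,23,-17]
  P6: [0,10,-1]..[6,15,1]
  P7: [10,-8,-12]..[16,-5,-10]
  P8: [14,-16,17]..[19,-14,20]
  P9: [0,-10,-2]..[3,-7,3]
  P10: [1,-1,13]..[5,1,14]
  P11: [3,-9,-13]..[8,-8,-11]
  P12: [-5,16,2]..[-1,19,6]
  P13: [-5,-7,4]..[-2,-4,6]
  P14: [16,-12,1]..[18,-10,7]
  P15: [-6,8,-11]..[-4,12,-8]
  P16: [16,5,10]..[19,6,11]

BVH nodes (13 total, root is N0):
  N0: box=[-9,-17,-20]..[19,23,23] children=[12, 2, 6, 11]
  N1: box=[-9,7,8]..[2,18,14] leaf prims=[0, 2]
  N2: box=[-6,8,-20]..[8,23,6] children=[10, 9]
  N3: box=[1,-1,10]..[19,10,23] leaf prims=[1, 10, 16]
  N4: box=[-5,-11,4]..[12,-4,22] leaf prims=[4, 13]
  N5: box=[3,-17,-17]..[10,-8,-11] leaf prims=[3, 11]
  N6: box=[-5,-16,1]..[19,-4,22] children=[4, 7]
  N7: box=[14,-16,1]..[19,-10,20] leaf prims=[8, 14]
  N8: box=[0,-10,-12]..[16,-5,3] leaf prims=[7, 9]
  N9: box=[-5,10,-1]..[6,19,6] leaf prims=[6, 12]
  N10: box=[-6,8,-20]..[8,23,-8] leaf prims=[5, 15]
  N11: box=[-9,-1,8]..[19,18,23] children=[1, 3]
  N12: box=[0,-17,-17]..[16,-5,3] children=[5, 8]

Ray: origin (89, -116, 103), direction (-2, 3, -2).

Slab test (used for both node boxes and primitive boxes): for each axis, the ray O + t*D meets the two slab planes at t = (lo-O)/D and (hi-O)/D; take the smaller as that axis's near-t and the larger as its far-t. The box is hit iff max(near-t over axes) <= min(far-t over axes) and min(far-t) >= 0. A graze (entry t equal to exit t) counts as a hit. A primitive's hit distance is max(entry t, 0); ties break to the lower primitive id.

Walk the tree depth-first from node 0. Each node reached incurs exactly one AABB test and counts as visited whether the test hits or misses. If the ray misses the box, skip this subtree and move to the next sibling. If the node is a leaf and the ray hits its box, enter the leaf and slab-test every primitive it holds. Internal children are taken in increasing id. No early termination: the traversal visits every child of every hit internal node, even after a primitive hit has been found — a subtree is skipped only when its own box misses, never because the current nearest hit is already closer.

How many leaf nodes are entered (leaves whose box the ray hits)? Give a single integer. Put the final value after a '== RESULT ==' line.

Walk:
N0 x:[35,49] y:[33,139/3] z:[40,123/2] -> hit [40,139/3], descend [2, 6, 11, 12]
  N2 x:[81/2,95/2] y:[124/3,139/3] z:[97/2,123/2] -> miss, prune
  N6 x:[35,47] y:[100/3,112/3] z:[81/2,51] -> miss, prune
  N11 x:[35,49] y:[115/3,134/3] z:[40,95/2] -> hit [40,134/3], descend [1, 3]
    N1 x:[87/2,49] y:[41,134/3] z:[89/2,95/2] -> hit [89/2,134/3] leaf, test {P0(miss), P2(miss)}
    N3 x:[35,44] y:[115/3,42] z:[40,93/2] -> hit [40,42] leaf, test {P1@t=41, P10(miss), P16(miss)}
  N12 x:[73/2,89/2] y:[33,37] z:[50,60] -> miss, prune

7 AABB tests over nodes [0, 2, 6, 11, 1, 3, 12]; 2 leaves entered; closest P1.

== RESULT ==
2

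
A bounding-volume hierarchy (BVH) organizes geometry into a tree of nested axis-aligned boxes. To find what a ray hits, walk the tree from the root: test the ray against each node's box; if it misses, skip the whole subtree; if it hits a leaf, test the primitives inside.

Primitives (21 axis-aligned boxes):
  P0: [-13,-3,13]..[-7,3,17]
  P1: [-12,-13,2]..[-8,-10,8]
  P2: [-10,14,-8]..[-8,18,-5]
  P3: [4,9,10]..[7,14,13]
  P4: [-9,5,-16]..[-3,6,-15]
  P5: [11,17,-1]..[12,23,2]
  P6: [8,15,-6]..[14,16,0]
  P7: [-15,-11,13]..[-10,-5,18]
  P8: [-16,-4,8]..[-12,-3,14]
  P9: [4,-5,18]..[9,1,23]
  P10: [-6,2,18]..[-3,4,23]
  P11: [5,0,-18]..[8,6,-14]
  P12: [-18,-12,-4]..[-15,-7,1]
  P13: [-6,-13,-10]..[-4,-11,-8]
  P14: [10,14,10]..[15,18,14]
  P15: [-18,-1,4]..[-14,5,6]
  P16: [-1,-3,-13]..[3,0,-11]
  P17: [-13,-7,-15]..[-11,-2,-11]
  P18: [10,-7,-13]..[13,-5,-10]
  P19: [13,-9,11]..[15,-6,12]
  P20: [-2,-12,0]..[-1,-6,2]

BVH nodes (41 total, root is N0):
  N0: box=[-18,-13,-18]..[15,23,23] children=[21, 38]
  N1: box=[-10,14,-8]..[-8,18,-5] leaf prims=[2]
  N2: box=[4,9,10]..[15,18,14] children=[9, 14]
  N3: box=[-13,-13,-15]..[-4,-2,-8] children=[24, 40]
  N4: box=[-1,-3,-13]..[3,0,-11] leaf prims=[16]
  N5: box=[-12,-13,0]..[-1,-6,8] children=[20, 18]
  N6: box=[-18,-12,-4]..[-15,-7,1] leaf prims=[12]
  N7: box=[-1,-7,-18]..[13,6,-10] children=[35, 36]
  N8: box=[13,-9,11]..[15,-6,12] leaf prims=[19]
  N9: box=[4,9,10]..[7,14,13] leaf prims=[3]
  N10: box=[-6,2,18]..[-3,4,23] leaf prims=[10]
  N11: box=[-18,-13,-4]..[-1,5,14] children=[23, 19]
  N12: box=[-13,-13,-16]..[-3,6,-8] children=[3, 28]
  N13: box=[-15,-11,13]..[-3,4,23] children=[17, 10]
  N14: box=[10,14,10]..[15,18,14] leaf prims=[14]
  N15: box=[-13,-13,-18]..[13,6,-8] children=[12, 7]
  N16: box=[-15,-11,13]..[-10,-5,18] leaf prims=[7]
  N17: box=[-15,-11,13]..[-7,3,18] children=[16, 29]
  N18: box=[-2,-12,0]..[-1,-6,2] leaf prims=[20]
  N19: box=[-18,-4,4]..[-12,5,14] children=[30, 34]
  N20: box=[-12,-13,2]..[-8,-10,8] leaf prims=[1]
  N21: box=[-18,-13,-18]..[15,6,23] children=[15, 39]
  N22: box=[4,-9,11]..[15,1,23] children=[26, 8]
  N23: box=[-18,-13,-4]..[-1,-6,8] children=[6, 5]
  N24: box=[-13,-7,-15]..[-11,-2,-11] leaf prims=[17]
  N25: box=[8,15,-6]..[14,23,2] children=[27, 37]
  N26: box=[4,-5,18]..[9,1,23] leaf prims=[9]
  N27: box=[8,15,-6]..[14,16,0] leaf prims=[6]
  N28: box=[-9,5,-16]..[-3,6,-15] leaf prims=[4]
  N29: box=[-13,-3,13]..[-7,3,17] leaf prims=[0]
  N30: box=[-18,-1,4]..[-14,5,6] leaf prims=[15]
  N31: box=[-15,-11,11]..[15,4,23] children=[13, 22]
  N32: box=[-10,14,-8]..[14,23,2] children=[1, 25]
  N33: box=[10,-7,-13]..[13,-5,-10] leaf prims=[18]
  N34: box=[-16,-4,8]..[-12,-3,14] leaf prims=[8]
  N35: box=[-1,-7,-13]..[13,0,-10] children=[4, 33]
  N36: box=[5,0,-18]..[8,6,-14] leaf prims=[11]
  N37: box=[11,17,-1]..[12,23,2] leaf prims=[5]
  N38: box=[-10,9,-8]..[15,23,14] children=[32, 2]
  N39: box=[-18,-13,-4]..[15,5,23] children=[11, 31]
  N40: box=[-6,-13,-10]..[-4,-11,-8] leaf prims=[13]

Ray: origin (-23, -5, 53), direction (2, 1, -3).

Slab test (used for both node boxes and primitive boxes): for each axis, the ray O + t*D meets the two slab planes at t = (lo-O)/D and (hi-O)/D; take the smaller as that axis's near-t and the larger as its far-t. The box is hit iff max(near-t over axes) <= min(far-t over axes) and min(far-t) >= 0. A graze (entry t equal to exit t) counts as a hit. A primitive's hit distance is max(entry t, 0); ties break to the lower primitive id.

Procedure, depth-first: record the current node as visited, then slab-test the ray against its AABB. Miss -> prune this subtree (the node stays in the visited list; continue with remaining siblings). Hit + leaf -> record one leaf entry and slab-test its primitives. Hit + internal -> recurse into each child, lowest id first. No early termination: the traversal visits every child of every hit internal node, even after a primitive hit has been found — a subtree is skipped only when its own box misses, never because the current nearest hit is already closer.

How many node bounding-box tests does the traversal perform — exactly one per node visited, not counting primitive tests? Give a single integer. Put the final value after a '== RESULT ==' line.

Traverse from the root:
N0 x:[5/2,19] y:[-8,28] z:[10,71/3] -> hit [10,19], descend [21, 38]
  N21 x:[5/2,19] y:[-8,11] z:[10,71/3] -> hit [10,11], descend [15, 39]
    N15 x:[5,18] y:[-8,11] z:[61/3,71/3] -> miss, prune
    N39 x:[5/2,19] y:[-8,10] z:[10,19] -> hit [10,10], descend [11, 31]
      N11 x:[5/2,11] y:[-8,10] z:[13,19] -> miss, prune
      N31 x:[4,19] y:[-6,9] z:[10,14] -> miss, prune
  N38 x:[13/2,19] y:[14,28] z:[13,61/3] -> hit [14,19], descend [2, 32]
    N2 x:[27/2,19] y:[14,23] z:[13,43/3] -> hit [14,43/3], descend [9, 14]
      N9 x:[27/2,15] y:[14,19] z:[40/3,43/3] -> hit [14,43/3] leaf, test {P3@t=14}
      N14 x:[33/2,19] y:[19,23] z:[13,43/3] -> miss, prune
    N32 x:[13/2,37/2] y:[19,28] z:[17,61/3] -> miss, prune

Visited [0, 21, 15, 39, 11, 31, 38, 2, 9, 14, 32]. Tests: 11 box, 1 leaf. Nearest: P3.

== RESULT ==
11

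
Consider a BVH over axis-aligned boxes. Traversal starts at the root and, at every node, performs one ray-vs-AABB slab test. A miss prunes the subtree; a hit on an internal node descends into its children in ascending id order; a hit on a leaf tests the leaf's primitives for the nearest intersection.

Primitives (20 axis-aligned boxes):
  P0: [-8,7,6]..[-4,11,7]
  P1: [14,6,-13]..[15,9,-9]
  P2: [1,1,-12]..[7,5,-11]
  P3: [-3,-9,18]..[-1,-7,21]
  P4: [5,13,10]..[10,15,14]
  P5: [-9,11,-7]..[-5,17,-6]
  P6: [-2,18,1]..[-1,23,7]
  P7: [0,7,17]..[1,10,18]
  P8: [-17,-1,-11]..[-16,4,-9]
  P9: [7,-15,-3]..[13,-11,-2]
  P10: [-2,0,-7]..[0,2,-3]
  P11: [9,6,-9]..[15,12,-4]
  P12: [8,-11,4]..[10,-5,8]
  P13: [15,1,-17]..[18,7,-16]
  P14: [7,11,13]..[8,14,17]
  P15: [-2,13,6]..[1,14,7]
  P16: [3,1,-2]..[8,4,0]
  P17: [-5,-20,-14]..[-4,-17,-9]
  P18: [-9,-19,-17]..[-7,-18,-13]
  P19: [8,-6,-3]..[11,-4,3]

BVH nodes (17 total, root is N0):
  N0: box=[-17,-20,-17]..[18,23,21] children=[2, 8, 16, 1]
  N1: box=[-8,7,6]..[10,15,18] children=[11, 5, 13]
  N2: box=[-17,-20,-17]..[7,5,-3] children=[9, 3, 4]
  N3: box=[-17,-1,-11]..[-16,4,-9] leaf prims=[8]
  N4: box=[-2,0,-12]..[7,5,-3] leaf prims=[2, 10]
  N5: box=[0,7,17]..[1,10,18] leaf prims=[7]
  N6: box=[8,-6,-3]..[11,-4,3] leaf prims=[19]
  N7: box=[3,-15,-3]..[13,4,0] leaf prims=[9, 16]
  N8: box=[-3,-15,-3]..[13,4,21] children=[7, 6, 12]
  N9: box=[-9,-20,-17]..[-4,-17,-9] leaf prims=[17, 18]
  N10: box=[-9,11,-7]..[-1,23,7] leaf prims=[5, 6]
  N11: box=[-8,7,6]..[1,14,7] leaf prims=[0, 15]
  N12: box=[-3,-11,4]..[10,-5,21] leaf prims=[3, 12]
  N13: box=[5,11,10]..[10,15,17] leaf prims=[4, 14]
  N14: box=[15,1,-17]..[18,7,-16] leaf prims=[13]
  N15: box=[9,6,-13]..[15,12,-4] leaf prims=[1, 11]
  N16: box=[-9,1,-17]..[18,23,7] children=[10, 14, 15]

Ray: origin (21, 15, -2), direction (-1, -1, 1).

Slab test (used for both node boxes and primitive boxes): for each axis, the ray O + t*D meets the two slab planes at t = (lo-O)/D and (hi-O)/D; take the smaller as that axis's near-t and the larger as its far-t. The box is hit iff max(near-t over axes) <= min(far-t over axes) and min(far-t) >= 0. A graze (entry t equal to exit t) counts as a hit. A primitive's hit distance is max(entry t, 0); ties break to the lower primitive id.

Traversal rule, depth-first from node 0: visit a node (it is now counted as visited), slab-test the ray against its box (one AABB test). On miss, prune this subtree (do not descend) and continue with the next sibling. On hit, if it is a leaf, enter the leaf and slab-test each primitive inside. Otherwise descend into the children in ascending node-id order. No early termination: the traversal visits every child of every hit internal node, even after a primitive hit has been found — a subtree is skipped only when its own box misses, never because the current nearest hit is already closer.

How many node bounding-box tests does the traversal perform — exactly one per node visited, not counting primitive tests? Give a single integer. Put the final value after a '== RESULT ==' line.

Walk:
N0 x:[3,38] y:[-8,35] z:[-15,23] -> hit [3,23], descend [1, 2, 8, 16]
  N1 x:[11,29] y:[0,8] z:[8,20] -> miss, prune
  N2 x:[14,38] y:[10,35] z:[-15,-1] -> miss, prune
  N8 x:[8,24] y:[11,30] z:[-1,23] -> hit [11,23], descend [6, 7, 12]
    N6 x:[10,13] y:[19,21] z:[-1,5] -> miss, prune
    N7 x:[8,18] y:[11,30] z:[-1,2] -> miss, prune
    N12 x:[11,24] y:[20,26] z:[6,23] -> hit [20,23] leaf, test {P3@t=22, P12(miss)}
  N16 x:[3,30] y:[-8,14] z:[-15,9] -> hit [3,9], descend [10, 14, 15]
    N10 x:[22,30] y:[-8,4] z:[-5,9] -> miss, prune
    N14 x:[3,6] y:[8,14] z:[-15,-14] -> miss, prune
    N15 x:[6,12] y:[3,9] z:[-11,-2] -> miss, prune

order=[0, 1, 2, 8, 6, 7, 12, 16, 10, 14, 15]  |boxes|=11  |leaves|=1  hit=P3

== RESULT ==
11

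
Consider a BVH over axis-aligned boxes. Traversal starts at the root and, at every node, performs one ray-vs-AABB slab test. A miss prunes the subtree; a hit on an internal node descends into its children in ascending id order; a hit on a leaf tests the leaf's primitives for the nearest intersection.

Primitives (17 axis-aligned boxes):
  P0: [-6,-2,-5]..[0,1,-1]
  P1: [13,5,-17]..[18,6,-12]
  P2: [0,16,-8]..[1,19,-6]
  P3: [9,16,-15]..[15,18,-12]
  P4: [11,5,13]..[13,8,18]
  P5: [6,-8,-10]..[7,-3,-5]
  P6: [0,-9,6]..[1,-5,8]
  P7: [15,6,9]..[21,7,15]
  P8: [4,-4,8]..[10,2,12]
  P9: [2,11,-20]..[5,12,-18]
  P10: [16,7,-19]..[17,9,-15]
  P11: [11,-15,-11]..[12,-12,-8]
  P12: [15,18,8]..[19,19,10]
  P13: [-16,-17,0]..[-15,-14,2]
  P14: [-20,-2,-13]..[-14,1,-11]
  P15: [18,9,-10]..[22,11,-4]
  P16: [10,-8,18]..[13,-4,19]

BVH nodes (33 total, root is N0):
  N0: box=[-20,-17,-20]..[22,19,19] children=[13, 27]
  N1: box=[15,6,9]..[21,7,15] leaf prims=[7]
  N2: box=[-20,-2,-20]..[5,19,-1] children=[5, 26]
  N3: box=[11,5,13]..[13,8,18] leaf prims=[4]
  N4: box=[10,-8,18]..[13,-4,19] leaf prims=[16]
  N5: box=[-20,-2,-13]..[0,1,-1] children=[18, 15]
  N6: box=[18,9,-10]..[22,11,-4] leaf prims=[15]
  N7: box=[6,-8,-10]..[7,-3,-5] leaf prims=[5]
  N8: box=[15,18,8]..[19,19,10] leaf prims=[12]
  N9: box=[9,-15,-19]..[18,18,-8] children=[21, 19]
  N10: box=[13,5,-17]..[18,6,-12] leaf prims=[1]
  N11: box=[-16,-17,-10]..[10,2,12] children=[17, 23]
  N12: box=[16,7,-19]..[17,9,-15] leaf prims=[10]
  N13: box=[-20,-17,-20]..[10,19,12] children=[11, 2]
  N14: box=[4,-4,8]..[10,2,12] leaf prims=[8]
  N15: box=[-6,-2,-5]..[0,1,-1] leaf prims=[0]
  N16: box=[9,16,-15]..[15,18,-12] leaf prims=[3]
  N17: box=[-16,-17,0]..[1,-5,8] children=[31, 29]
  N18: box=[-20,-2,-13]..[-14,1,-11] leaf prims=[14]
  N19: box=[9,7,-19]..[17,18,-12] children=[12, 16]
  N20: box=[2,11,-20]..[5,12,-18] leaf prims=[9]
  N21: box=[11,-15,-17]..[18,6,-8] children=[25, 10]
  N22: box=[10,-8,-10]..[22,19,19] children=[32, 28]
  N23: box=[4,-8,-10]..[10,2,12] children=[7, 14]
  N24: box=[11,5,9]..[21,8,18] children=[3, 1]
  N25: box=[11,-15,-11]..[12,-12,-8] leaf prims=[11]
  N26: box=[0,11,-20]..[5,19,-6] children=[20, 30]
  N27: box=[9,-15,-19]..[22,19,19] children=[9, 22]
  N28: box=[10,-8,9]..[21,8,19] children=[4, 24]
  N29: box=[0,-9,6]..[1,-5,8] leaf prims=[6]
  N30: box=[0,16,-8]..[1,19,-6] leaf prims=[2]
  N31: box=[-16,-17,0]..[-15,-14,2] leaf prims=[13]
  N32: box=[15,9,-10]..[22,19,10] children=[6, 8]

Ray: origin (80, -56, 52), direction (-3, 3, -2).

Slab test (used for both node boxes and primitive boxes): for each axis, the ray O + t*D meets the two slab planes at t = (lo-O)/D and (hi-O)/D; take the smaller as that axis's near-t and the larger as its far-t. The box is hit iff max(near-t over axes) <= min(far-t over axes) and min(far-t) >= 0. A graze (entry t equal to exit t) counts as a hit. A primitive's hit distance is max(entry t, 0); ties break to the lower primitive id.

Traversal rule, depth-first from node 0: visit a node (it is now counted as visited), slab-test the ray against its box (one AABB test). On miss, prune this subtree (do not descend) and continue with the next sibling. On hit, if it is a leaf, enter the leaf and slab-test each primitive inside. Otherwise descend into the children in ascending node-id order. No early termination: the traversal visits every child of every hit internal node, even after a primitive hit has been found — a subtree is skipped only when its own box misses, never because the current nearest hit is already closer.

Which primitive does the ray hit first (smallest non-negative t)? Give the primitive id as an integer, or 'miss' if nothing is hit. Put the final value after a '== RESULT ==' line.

Trace the traversal:
N0 x:[58/3,100/3] y:[13,25] z:[33/2,36] -> hit [58/3,25], descend [13, 27]
  N13 x:[70/3,100/3] y:[13,25] z:[20,36] -> hit [70/3,25], descend [2, 11]
    N2 x:[25,100/3] y:[18,25] z:[53/2,36] -> miss, prune
    N11 x:[70/3,32] y:[13,58/3] z:[20,31] -> miss, prune
  N27 x:[58/3,71/3] y:[41/3,25] z:[33/2,71/2] -> hit [58/3,71/3], descend [9, 22]
    N9 x:[62/3,71/3] y:[41/3,74/3] z:[30,71/2] -> miss, prune
    N22 x:[58/3,70/3] y:[16,25] z:[33/2,31] -> hit [58/3,70/3], descend [28, 32]
      N28 x:[59/3,70/3] y:[16,64/3] z:[33/2,43/2] -> hit [59/3,64/3], descend [4, 24]
        N4 x:[67/3,70/3] y:[16,52/3] z:[33/2,17] -> miss, prune
        N24 x:[59/3,23] y:[61/3,64/3] z:[17,43/2] -> hit [61/3,64/3], descend [1, 3]
          N1 x:[59/3,65/3] y:[62/3,21] z:[37/2,43/2] -> hit [62/3,21] leaf, test {P7@t=62/3}
          N3 x:[67/3,23] y:[61/3,64/3] z:[17,39/2] -> miss, prune
      N32 x:[58/3,65/3] y:[65/3,25] z:[21,31] -> hit [65/3,65/3], descend [6, 8]
        N6 x:[58/3,62/3] y:[65/3,67/3] z:[28,31] -> miss, prune
        N8 x:[61/3,65/3] y:[74/3,25] z:[21,22] -> miss, prune

Visited [0, 13, 2, 11, 27, 9, 22, 28, 4, 24, 1, 3, 32, 6, 8]. Tests: 15 box, 1 leaf. Nearest: P7.

== RESULT ==
7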